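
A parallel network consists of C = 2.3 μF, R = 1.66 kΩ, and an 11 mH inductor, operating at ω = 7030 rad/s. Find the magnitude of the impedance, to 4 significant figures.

303.7 Ω

X_L = ωL = 77.33 Ω
X_C = 1/(ωC) = 61.85 Ω
Parallel: admittances add. Y = 1/R + 1/(jωL) + jωC
Y = (0.0006024 + j0.003237) S
|Y| = 0.003293 S → |Z| = 1/|Y| = 303.7 Ω, ∠Z = −∠Y = -79.46°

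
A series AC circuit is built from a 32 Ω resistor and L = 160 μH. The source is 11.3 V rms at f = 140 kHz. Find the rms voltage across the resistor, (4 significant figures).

2.505 V

ω = 2πf = 879600 rad/s
X_L = ωL = 140.7 Ω
Z = 32.00 + j140.7 Ω
|Z| = √(32.00² + 140.7²) = 144.3 Ω
I = V/|Z| = 78.29 mA
V_R = I·|Z_R| = 0.07829 × 32.00 = 2.505 V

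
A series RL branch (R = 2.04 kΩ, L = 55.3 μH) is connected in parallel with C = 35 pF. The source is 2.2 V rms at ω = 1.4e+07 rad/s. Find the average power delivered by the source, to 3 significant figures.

2.07 mW

X_L = ωL = 774 Ω
X_C = 1/(ωC) = 2040 Ω
Branch 1 (R+jX_L): Z₁ = 2040 + j774 Ω, |Z₁| = 2180 Ω
Branch 2 (−jX_C): Z₂ = −j2040 Ω
Parallel: Z = Z₁Z₂/(Z₁+Z₂), |Z| = 1850 Ω, ∠Z = -37.4°
I = V/|Z| = 1.19 mA
P = VI cos φ = 2.2 × 0.00119 × cos(-37.4°) = 2.07 mW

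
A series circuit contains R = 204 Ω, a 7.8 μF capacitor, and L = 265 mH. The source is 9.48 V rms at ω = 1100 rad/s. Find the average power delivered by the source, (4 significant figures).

X_L = ωL = 291.5 Ω
X_C = 1/(ωC) = 116.6 Ω
Net reactance X = X_L − X_C = 174.9 Ω
Z = 204.0 + j174.9 Ω
|Z| = √(204.0² + 174.9²) = 268.7 Ω
∠Z = arctan(174.9/204.0) = 40.62°
I = V/|Z| = 35.28 mA
P = VI cos φ = 9.48 × 0.03528 × cos(40.62°) = 253.8 mW

253.8 mW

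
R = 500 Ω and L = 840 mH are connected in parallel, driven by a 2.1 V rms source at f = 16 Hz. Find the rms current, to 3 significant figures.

ω = 2πf = 100.5 rad/s
X_L = ωL = 84.4 Ω
Parallel: admittances add. Y = 1/R + 1/(jωL)
Y = (0.00200 − j0.0118) S
|Y| = 0.0120 S → |Z| = 1/|Y| = 83.3 Ω, ∠Z = −∠Y = 80.4°
I = V/|Z| = 2.1/83.3 = 25.2 mA

25.2 mA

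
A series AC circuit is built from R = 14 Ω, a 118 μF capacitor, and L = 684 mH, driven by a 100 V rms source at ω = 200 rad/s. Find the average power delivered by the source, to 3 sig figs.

15.4 W

X_L = ωL = 137 Ω
X_C = 1/(ωC) = 42.4 Ω
Net reactance X = X_L − X_C = 94.4 Ω
Z = 14.0 + j94.4 Ω
|Z| = √(14.0² + 94.4²) = 95.5 Ω
∠Z = arctan(94.4/14.0) = 81.6°
I = V/|Z| = 1.05 A
P = VI cos φ = 100 × 1.05 × cos(81.6°) = 15.4 W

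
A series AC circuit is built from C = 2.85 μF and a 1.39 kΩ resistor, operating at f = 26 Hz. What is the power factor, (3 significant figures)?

ω = 2πf = 163.4 rad/s
X_C = 1/(ωC) = 2150 Ω
Z = 1390 − j2150 Ω
|Z| = √(1390² + 2150²) = 2560 Ω
∠Z = arctan(-2150/1390) = -57.1°
cos φ = cos(-57.1°) = 0.543

0.543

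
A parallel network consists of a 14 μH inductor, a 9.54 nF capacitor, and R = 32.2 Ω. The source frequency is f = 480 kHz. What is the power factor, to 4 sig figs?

0.9868

ω = 2πf = 3.016e+06 rad/s
X_L = ωL = 42.22 Ω
X_C = 1/(ωC) = 34.76 Ω
Parallel: admittances add. Y = 1/R + 1/(jωL) + jωC
Y = (0.03106 + j0.005088) S
|Y| = 0.03147 S → |Z| = 1/|Y| = 31.78 Ω, ∠Z = −∠Y = -9.305°
cos φ = cos(-9.305°) = 0.9868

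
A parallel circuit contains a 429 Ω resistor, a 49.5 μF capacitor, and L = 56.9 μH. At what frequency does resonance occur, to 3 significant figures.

3.00 kHz

ω₀ = 1/√(LC) = 1/√(5.69e-05 × 4.95e-05) = 18840 rad/s
f₀ = ω₀/(2π) = 3.00 kHz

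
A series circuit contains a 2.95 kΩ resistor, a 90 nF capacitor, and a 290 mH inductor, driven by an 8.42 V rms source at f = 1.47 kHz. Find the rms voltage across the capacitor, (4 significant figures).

ω = 2πf = 9236 rad/s
X_L = ωL = 2679 Ω
X_C = 1/(ωC) = 1203 Ω
Net reactance X = X_L − X_C = 1476 Ω
Z = 2950 + j1476 Ω
|Z| = √(2950² + 1476²) = 3298 Ω
I = V/|Z| = 2.553 mA
V_C = I·|Z_C| = 0.002553 × 1203 = 3.071 V

3.071 V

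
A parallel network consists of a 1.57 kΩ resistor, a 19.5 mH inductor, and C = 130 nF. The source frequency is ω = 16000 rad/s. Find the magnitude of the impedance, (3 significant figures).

773 Ω

X_L = ωL = 312 Ω
X_C = 1/(ωC) = 481 Ω
Parallel: admittances add. Y = 1/R + 1/(jωL) + jωC
Y = (0.000637 − j0.00113) S
|Y| = 0.00129 S → |Z| = 1/|Y| = 773 Ω, ∠Z = −∠Y = 60.5°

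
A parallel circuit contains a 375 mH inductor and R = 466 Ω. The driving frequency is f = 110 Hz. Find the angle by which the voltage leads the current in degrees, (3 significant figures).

60.9°

ω = 2πf = 691.2 rad/s
X_L = ωL = 259 Ω
Parallel: admittances add. Y = 1/R + 1/(jωL)
Y = (0.00215 − j0.00386) S
|Y| = 0.00441 S → |Z| = 1/|Y| = 227 Ω, ∠Z = −∠Y = 60.9°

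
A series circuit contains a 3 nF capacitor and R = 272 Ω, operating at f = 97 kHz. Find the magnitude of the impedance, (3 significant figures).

ω = 2πf = 609500 rad/s
X_C = 1/(ωC) = 547 Ω
Z = 272 − j547 Ω
|Z| = √(272² + 547²) = 611 Ω

611 Ω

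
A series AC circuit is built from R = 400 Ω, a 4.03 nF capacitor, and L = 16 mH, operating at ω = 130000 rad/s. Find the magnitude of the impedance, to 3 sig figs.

435 Ω

X_L = ωL = 2080 Ω
X_C = 1/(ωC) = 1910 Ω
Net reactance X = X_L − X_C = 171 Ω
Z = 400 + j171 Ω
|Z| = √(400² + 171²) = 435 Ω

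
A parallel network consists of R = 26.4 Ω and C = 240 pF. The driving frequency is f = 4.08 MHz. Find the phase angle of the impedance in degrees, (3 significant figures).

ω = 2πf = 2.564e+07 rad/s
X_C = 1/(ωC) = 163 Ω
Parallel: admittances add. Y = 1/R + jωC
Y = (0.0379 + j0.00615) S
|Y| = 0.0384 S → |Z| = 1/|Y| = 26.1 Ω, ∠Z = −∠Y = -9.23°

-9.23°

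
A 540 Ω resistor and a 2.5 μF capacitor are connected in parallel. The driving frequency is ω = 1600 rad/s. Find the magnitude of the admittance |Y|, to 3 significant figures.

X_C = 1/(ωC) = 250 Ω
Parallel: admittances add. Y = 1/R + jωC
Y = (0.00185 + j0.00400) S
|Y| = 0.00441 S → |Z| = 1/|Y| = 227 Ω, ∠Z = −∠Y = -65.2°

4.41 mS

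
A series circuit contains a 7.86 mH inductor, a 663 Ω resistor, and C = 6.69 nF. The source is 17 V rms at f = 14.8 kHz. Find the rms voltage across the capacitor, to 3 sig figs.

ω = 2πf = 92990 rad/s
X_L = ωL = 731 Ω
X_C = 1/(ωC) = 1610 Ω
Net reactance X = X_L − X_C = -877 Ω
Z = 663 − j877 Ω
|Z| = √(663² + 877²) = 1100 Ω
I = V/|Z| = 15.5 mA
V_C = I·|Z_C| = 0.0155 × 1610 = 24.9 V

24.9 V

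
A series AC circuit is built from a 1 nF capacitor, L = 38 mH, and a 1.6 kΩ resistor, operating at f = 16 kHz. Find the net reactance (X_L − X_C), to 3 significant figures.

ω = 2πf = 100500 rad/s
X_L = ωL = 3820 Ω
X_C = 1/(ωC) = 9950 Ω
X = 3820 − 9950 = -6130 Ω

-6130 Ω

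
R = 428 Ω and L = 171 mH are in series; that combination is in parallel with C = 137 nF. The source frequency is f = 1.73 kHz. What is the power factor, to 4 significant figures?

0.1194

ω = 2πf = 10870 rad/s
X_L = ωL = 1859 Ω
X_C = 1/(ωC) = 671.5 Ω
Branch 1 (R+jX_L): Z₁ = 428.0 + j1859 Ω, |Z₁| = 1907 Ω
Branch 2 (−jX_C): Z₂ = −j671.5 Ω
Parallel: Z = Z₁Z₂/(Z₁+Z₂), |Z| = 1015 Ω, ∠Z = -83.14°
cos φ = cos(-83.14°) = 0.1194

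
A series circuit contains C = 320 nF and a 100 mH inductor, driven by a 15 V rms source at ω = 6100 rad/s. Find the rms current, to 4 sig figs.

153.5 mA

X_L = ωL = 610.0 Ω
X_C = 1/(ωC) = 512.3 Ω
Net reactance X = X_L − X_C = 97.70 Ω
Z = j97.70 Ω
|Z| = √(0² + 97.70²) = 97.70 Ω
I = V/|Z| = 15/97.70 = 153.5 mA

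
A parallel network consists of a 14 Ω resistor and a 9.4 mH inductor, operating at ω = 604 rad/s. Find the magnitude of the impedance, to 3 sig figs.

X_L = ωL = 5.68 Ω
Parallel: admittances add. Y = 1/R + 1/(jωL)
Y = (0.0714 − j0.176) S
|Y| = 0.190 S → |Z| = 1/|Y| = 5.26 Ω, ∠Z = −∠Y = 67.9°

5.26 Ω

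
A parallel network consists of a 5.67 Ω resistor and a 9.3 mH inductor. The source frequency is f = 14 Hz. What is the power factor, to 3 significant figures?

ω = 2πf = 87.96 rad/s
X_L = ωL = 0.818 Ω
Parallel: admittances add. Y = 1/R + 1/(jωL)
Y = (0.176 − j1.22) S
|Y| = 1.24 S → |Z| = 1/|Y| = 0.810 Ω, ∠Z = −∠Y = 81.8°
cos φ = cos(81.8°) = 0.143

0.143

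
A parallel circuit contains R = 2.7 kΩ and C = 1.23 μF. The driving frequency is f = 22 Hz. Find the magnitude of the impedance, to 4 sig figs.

2454 Ω

ω = 2πf = 138.2 rad/s
X_C = 1/(ωC) = 5882 Ω
Parallel: admittances add. Y = 1/R + jωC
Y = (0.0003704 + j0.0001700) S
|Y| = 0.0004075 S → |Z| = 1/|Y| = 2454 Ω, ∠Z = −∠Y = -24.66°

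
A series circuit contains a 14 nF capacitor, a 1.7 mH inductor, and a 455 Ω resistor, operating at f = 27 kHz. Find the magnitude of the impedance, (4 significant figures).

ω = 2πf = 169600 rad/s
X_L = ωL = 288.4 Ω
X_C = 1/(ωC) = 421.0 Ω
Net reactance X = X_L − X_C = -132.6 Ω
Z = 455.0 − j132.6 Ω
|Z| = √(455.0² + 132.6²) = 473.9 Ω

473.9 Ω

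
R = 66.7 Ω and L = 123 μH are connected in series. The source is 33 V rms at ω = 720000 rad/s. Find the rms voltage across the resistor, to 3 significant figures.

X_L = ωL = 88.6 Ω
Z = 66.7 + j88.6 Ω
|Z| = √(66.7² + 88.6²) = 111 Ω
I = V/|Z| = 298 mA
V_R = I·|Z_R| = 0.298 × 66.7 = 19.9 V

19.9 V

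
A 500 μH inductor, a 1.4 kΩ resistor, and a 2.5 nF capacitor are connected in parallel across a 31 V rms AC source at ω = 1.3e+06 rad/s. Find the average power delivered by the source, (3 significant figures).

X_L = ωL = 650 Ω
X_C = 1/(ωC) = 308 Ω
Parallel: admittances add. Y = 1/R + 1/(jωL) + jωC
Y = (0.000714 + j0.00171) S
|Y| = 0.00185 S → |Z| = 1/|Y| = 539 Ω, ∠Z = −∠Y = -67.3°
I = V/|Z| = 57.5 mA
P = VI cos φ = 31 × 0.0575 × cos(-67.3°) = 686 mW

686 mW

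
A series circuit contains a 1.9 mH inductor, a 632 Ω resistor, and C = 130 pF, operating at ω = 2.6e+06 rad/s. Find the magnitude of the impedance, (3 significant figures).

2080 Ω

X_L = ωL = 4940 Ω
X_C = 1/(ωC) = 2960 Ω
Net reactance X = X_L − X_C = 1980 Ω
Z = 632 + j1980 Ω
|Z| = √(632² + 1980²) = 2080 Ω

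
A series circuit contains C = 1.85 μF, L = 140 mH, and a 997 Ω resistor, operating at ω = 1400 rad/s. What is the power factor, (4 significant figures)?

0.9823

X_L = ωL = 196.0 Ω
X_C = 1/(ωC) = 386.1 Ω
Net reactance X = X_L − X_C = -190.1 Ω
Z = 997.0 − j190.1 Ω
|Z| = √(997.0² + 190.1²) = 1015 Ω
∠Z = arctan(-190.1/997.0) = -10.80°
cos φ = cos(-10.80°) = 0.9823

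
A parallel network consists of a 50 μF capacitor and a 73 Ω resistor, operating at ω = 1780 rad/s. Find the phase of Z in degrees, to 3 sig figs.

-81.2°

X_C = 1/(ωC) = 11.2 Ω
Parallel: admittances add. Y = 1/R + jωC
Y = (0.0137 + j0.0890) S
|Y| = 0.0900 S → |Z| = 1/|Y| = 11.1 Ω, ∠Z = −∠Y = -81.2°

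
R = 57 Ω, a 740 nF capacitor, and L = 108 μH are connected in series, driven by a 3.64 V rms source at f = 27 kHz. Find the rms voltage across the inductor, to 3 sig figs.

1.15 V

ω = 2πf = 169600 rad/s
X_L = ωL = 18.3 Ω
X_C = 1/(ωC) = 7.97 Ω
Net reactance X = X_L − X_C = 10.4 Ω
Z = 57.0 + j10.4 Ω
|Z| = √(57.0² + 10.4²) = 57.9 Ω
I = V/|Z| = 62.8 mA
V_L = I·|Z_L| = 0.0628 × 18.3 = 1.15 V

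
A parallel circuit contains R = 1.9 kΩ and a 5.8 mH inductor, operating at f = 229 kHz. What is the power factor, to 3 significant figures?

0.975

ω = 2πf = 1.439e+06 rad/s
X_L = ωL = 8350 Ω
Parallel: admittances add. Y = 1/R + 1/(jωL)
Y = (0.000526 − j0.000120) S
|Y| = 0.000540 S → |Z| = 1/|Y| = 1850 Ω, ∠Z = −∠Y = 12.8°
cos φ = cos(12.8°) = 0.975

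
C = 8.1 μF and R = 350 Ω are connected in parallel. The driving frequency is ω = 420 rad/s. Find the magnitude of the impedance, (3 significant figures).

225 Ω

X_C = 1/(ωC) = 294 Ω
Parallel: admittances add. Y = 1/R + jωC
Y = (0.00286 + j0.00340) S
|Y| = 0.00444 S → |Z| = 1/|Y| = 225 Ω, ∠Z = −∠Y = -50.0°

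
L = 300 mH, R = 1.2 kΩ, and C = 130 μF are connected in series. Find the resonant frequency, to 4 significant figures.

25.49 Hz

ω₀ = 1/√(LC) = 1/√(0.3 × 0.00013) = 160.1 rad/s
f₀ = ω₀/(2π) = 25.49 Hz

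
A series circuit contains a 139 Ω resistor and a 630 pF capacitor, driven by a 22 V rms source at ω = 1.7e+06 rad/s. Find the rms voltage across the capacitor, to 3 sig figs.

X_C = 1/(ωC) = 934 Ω
Z = 139 − j934 Ω
|Z| = √(139² + 934²) = 944 Ω
I = V/|Z| = 23.3 mA
V_C = I·|Z_C| = 0.0233 × 934 = 21.8 V

21.8 V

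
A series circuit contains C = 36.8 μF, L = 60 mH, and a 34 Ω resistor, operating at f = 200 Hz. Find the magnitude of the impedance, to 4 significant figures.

63.62 Ω

ω = 2πf = 1257 rad/s
X_L = ωL = 75.40 Ω
X_C = 1/(ωC) = 21.62 Ω
Net reactance X = X_L − X_C = 53.77 Ω
Z = 34.00 + j53.77 Ω
|Z| = √(34.00² + 53.77²) = 63.62 Ω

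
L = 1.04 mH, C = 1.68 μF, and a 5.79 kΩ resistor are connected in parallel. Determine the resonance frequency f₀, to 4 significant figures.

ω₀ = 1/√(LC) = 1/√(0.00104 × 1.68e-06) = 23920 rad/s
f₀ = ω₀/(2π) = 3.808 kHz

3.808 kHz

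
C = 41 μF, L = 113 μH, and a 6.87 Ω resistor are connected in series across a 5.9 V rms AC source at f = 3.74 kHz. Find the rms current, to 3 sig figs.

836 mA

ω = 2πf = 23500 rad/s
X_L = ωL = 2.66 Ω
X_C = 1/(ωC) = 1.04 Ω
Net reactance X = X_L − X_C = 1.62 Ω
Z = 6.87 + j1.62 Ω
|Z| = √(6.87² + 1.62²) = 7.06 Ω
I = V/|Z| = 5.9/7.06 = 836 mA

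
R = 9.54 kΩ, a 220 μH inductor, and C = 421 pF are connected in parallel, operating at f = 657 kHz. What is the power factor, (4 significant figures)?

0.1624

ω = 2πf = 4.128e+06 rad/s
X_L = ωL = 908.2 Ω
X_C = 1/(ωC) = 575.4 Ω
Parallel: admittances add. Y = 1/R + 1/(jωL) + jωC
Y = (0.0001048 + j0.0006368) S
|Y| = 0.0006454 S → |Z| = 1/|Y| = 1550 Ω, ∠Z = −∠Y = -80.65°
cos φ = cos(-80.65°) = 0.1624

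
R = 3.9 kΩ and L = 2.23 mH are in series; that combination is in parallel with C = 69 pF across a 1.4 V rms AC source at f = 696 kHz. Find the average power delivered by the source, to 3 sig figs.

ω = 2πf = 4.373e+06 rad/s
X_L = ωL = 9750 Ω
X_C = 1/(ωC) = 3310 Ω
Branch 1 (R+jX_L): Z₁ = 3900 + j9750 Ω, |Z₁| = 10500 Ω
Branch 2 (−jX_C): Z₂ = −j3310 Ω
Parallel: Z = Z₁Z₂/(Z₁+Z₂), |Z| = 4620 Ω, ∠Z = -80.6°
I = V/|Z| = 303 μA
P = VI cos φ = 1.4 × 0.000303 × cos(-80.6°) = 69.3 μW

69.3 μW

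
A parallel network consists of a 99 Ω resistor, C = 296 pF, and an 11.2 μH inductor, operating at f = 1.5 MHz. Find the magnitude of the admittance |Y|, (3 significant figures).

ω = 2πf = 9.425e+06 rad/s
X_L = ωL = 106 Ω
X_C = 1/(ωC) = 358 Ω
Parallel: admittances add. Y = 1/R + 1/(jωL) + jωC
Y = (0.0101 − j0.00668) S
|Y| = 0.0121 S → |Z| = 1/|Y| = 82.6 Ω, ∠Z = −∠Y = 33.5°

12.1 mS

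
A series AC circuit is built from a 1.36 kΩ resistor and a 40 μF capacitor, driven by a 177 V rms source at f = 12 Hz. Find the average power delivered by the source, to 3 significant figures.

ω = 2πf = 75.40 rad/s
X_C = 1/(ωC) = 332 Ω
Z = 1360 − j332 Ω
|Z| = √(1360² + 332²) = 1400 Ω
∠Z = arctan(-332/1360) = -13.7°
I = V/|Z| = 126 mA
P = VI cos φ = 177 × 0.126 × cos(-13.7°) = 21.7 W

21.7 W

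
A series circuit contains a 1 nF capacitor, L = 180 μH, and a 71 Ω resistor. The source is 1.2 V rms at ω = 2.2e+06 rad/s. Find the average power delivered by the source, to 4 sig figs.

12.07 mW

X_L = ωL = 396.0 Ω
X_C = 1/(ωC) = 454.5 Ω
Net reactance X = X_L − X_C = -58.55 Ω
Z = 71.00 − j58.55 Ω
|Z| = √(71.00² + 58.55²) = 92.02 Ω
∠Z = arctan(-58.55/71.00) = -39.51°
I = V/|Z| = 13.04 mA
P = VI cos φ = 1.2 × 0.01304 × cos(-39.51°) = 12.07 mW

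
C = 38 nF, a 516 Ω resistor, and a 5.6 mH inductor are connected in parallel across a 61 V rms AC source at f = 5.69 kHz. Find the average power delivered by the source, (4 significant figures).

7.211 W

ω = 2πf = 35750 rad/s
X_L = ωL = 200.2 Ω
X_C = 1/(ωC) = 736.1 Ω
Parallel: admittances add. Y = 1/R + 1/(jωL) + jωC
Y = (0.001938 − j0.003636) S
|Y| = 0.004120 S → |Z| = 1/|Y| = 242.7 Ω, ∠Z = −∠Y = 61.94°
I = V/|Z| = 251.3 mA
P = VI cos φ = 61 × 0.2513 × cos(61.94°) = 7.211 W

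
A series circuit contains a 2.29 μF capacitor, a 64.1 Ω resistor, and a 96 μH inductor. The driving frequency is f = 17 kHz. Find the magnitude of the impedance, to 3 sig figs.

64.4 Ω

ω = 2πf = 106800 rad/s
X_L = ωL = 10.3 Ω
X_C = 1/(ωC) = 4.09 Ω
Net reactance X = X_L − X_C = 6.17 Ω
Z = 64.1 + j6.17 Ω
|Z| = √(64.1² + 6.17²) = 64.4 Ω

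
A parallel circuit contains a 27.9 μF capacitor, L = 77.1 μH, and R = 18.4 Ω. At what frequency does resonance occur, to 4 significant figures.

3.432 kHz

ω₀ = 1/√(LC) = 1/√(7.71e-05 × 2.79e-05) = 21560 rad/s
f₀ = ω₀/(2π) = 3.432 kHz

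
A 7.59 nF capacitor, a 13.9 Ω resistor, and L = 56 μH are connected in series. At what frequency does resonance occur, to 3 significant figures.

ω₀ = 1/√(LC) = 1/√(5.6e-05 × 7.59e-09) = 1.534e+06 rad/s
f₀ = ω₀/(2π) = 244 kHz

244 kHz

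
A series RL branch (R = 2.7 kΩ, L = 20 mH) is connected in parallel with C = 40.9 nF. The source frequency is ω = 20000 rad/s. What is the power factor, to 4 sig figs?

0.4284

X_L = ωL = 400.0 Ω
X_C = 1/(ωC) = 1222 Ω
Branch 1 (R+jX_L): Z₁ = 2700 + j400.0 Ω, |Z₁| = 2729 Ω
Branch 2 (−jX_C): Z₂ = −j1222 Ω
Parallel: Z = Z₁Z₂/(Z₁+Z₂), |Z| = 1182 Ω, ∠Z = -64.63°
cos φ = cos(-64.63°) = 0.4284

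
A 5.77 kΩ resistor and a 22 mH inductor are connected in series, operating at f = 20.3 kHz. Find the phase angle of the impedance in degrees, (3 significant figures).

25.9°

ω = 2πf = 127500 rad/s
X_L = ωL = 2810 Ω
Z = 5770 + j2810 Ω
|Z| = √(5770² + 2810²) = 6420 Ω
∠Z = arctan(2810/5770) = 25.9°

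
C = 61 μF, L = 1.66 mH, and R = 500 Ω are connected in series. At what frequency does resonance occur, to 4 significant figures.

ω₀ = 1/√(LC) = 1/√(0.00166 × 6.1e-05) = 3143 rad/s
f₀ = ω₀/(2π) = 500.2 Hz

500.2 Hz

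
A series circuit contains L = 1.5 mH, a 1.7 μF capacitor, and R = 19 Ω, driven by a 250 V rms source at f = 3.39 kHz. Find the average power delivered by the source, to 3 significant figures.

3.13 kW

ω = 2πf = 21300 rad/s
X_L = ωL = 31.9 Ω
X_C = 1/(ωC) = 27.6 Ω
Net reactance X = X_L − X_C = 4.33 Ω
Z = 19.0 + j4.33 Ω
|Z| = √(19.0² + 4.33²) = 19.5 Ω
∠Z = arctan(4.33/19.0) = 12.8°
I = V/|Z| = 12.8 A
P = VI cos φ = 250 × 12.8 × cos(12.8°) = 3.13 kW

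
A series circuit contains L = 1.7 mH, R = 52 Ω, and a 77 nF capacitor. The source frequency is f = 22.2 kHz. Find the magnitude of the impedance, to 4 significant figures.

ω = 2πf = 139500 rad/s
X_L = ωL = 237.1 Ω
X_C = 1/(ωC) = 93.11 Ω
Net reactance X = X_L − X_C = 144.0 Ω
Z = 52.00 + j144.0 Ω
|Z| = √(52.00² + 144.0²) = 153.1 Ω

153.1 Ω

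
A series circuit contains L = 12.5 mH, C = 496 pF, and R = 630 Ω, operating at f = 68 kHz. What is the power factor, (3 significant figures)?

0.712

ω = 2πf = 427300 rad/s
X_L = ωL = 5340 Ω
X_C = 1/(ωC) = 4720 Ω
Net reactance X = X_L − X_C = 622 Ω
Z = 630 + j622 Ω
|Z| = √(630² + 622²) = 885 Ω
∠Z = arctan(622/630) = 44.6°
cos φ = cos(44.6°) = 0.712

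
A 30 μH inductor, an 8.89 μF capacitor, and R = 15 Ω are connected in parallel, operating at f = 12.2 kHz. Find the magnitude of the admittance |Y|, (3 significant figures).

ω = 2πf = 76650 rad/s
X_L = ωL = 2.30 Ω
X_C = 1/(ωC) = 1.47 Ω
Parallel: admittances add. Y = 1/R + 1/(jωL) + jωC
Y = (0.0667 + j0.247) S
|Y| = 0.255 S → |Z| = 1/|Y| = 3.91 Ω, ∠Z = −∠Y = -74.9°

255 mS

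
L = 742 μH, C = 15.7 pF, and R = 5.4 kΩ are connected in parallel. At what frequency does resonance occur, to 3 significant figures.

1.47 MHz

ω₀ = 1/√(LC) = 1/√(0.000742 × 1.57e-11) = 9.265e+06 rad/s
f₀ = ω₀/(2π) = 1.47 MHz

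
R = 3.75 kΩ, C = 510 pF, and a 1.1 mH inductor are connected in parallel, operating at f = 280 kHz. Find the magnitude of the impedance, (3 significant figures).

ω = 2πf = 1.759e+06 rad/s
X_L = ωL = 1940 Ω
X_C = 1/(ωC) = 1110 Ω
Parallel: admittances add. Y = 1/R + 1/(jωL) + jωC
Y = (0.000267 + j0.000381) S
|Y| = 0.000465 S → |Z| = 1/|Y| = 2150 Ω, ∠Z = −∠Y = -55.0°

2150 Ω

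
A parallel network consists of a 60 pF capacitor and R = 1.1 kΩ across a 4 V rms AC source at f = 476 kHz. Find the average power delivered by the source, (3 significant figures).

14.5 mW

ω = 2πf = 2.991e+06 rad/s
X_C = 1/(ωC) = 5570 Ω
Parallel: admittances add. Y = 1/R + jωC
Y = (0.000909 + j0.000179) S
|Y| = 0.000927 S → |Z| = 1/|Y| = 1080 Ω, ∠Z = −∠Y = -11.2°
I = V/|Z| = 3.71 mA
P = VI cos φ = 4 × 0.00371 × cos(-11.2°) = 14.5 mW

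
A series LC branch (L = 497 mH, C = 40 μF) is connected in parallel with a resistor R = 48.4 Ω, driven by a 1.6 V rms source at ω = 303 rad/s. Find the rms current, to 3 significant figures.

X_L = ωL = 151 Ω
X_C = 1/(ωC) = 82.5 Ω
Branch 1: Z₁ = R = 48.4 Ω
Branch 2 (series LC): Z₂ = j(X_L − X_C) = j68.1 Ω
Parallel: Z = Z₁Z₂/(Z₁+Z₂), |Z| = 39.4 Ω, ∠Z = 35.4°
I = V/|Z| = 1.6/39.4 = 40.6 mA

40.6 mA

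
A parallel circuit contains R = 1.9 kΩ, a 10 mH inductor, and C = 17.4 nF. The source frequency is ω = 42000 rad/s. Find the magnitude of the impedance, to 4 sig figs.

X_L = ωL = 420.0 Ω
X_C = 1/(ωC) = 1368 Ω
Parallel: admittances add. Y = 1/R + 1/(jωL) + jωC
Y = (0.0005263 − j0.001650) S
|Y| = 0.001732 S → |Z| = 1/|Y| = 577.3 Ω, ∠Z = −∠Y = 72.31°

577.3 Ω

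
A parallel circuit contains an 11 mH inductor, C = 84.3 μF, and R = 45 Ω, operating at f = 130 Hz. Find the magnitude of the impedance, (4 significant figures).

20.87 Ω

ω = 2πf = 816.8 rad/s
X_L = ωL = 8.985 Ω
X_C = 1/(ωC) = 14.52 Ω
Parallel: admittances add. Y = 1/R + 1/(jωL) + jωC
Y = (0.02222 − j0.04244) S
|Y| = 0.04791 S → |Z| = 1/|Y| = 20.87 Ω, ∠Z = −∠Y = 62.36°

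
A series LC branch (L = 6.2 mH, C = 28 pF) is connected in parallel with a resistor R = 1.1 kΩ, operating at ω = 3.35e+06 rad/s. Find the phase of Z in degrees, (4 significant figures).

X_L = ωL = 20770 Ω
X_C = 1/(ωC) = 10660 Ω
Branch 1: Z₁ = R = 1100 Ω
Branch 2 (series LC): Z₂ = j(X_L − X_C) = j10110 Ω
Parallel: Z = Z₁Z₂/(Z₁+Z₂), |Z| = 1094 Ω, ∠Z = 6.210°

6.210°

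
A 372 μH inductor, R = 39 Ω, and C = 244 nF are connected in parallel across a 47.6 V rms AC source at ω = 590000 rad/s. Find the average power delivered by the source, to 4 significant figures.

58.10 W

X_L = ωL = 219.5 Ω
X_C = 1/(ωC) = 6.946 Ω
Parallel: admittances add. Y = 1/R + 1/(jωL) + jωC
Y = (0.02564 + j0.1394) S
|Y| = 0.1417 S → |Z| = 1/|Y| = 7.055 Ω, ∠Z = −∠Y = -79.58°
I = V/|Z| = 6.747 A
P = VI cos φ = 47.6 × 6.747 × cos(-79.58°) = 58.10 W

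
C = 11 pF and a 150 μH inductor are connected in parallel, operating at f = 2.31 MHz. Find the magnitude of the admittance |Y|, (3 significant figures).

300 μS

ω = 2πf = 1.451e+07 rad/s
X_L = ωL = 2180 Ω
X_C = 1/(ωC) = 6260 Ω
Parallel: admittances add. Y = 1/(jωL) + jωC
Y = (0 − j0.000300) S
|Y| = 0.000300 S → |Z| = 1/|Y| = 3340 Ω, ∠Z = −∠Y = 90.0°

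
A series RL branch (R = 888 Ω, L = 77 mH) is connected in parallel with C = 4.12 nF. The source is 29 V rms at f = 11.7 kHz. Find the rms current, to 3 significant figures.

ω = 2πf = 73510 rad/s
X_L = ωL = 5660 Ω
X_C = 1/(ωC) = 3300 Ω
Branch 1 (R+jX_L): Z₁ = 888 + j5660 Ω, |Z₁| = 5730 Ω
Branch 2 (−jX_C): Z₂ = −j3300 Ω
Parallel: Z = Z₁Z₂/(Z₁+Z₂), |Z| = 7510 Ω, ∠Z = -78.3°
I = V/|Z| = 29/7510 = 3.86 mA

3.86 mA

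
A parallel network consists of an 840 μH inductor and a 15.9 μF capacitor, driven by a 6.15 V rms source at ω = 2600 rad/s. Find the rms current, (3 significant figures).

X_L = ωL = 2.18 Ω
X_C = 1/(ωC) = 24.2 Ω
Parallel: admittances add. Y = 1/(jωL) + jωC
Y = (0 − j0.417) S
|Y| = 0.417 S → |Z| = 1/|Y| = 2.40 Ω, ∠Z = −∠Y = 90.0°
I = V/|Z| = 6.15/2.40 = 2.56 A

2.56 A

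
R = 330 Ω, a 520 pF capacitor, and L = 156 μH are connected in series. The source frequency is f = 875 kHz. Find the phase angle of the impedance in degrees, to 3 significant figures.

ω = 2πf = 5.498e+06 rad/s
X_L = ωL = 858 Ω
X_C = 1/(ωC) = 350 Ω
Net reactance X = X_L − X_C = 508 Ω
Z = 330 + j508 Ω
|Z| = √(330² + 508²) = 606 Ω
∠Z = arctan(508/330) = 57.0°

57.0°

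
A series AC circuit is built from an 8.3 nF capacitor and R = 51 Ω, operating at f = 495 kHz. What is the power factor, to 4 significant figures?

0.7963

ω = 2πf = 3.11e+06 rad/s
X_C = 1/(ωC) = 38.74 Ω
Z = 51.00 − j38.74 Ω
|Z| = √(51.00² + 38.74²) = 64.04 Ω
∠Z = arctan(-38.74/51.00) = -37.22°
cos φ = cos(-37.22°) = 0.7963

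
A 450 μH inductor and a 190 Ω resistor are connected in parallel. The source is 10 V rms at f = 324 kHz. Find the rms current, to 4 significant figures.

ω = 2πf = 2.036e+06 rad/s
X_L = ωL = 916.1 Ω
Parallel: admittances add. Y = 1/R + 1/(jωL)
Y = (0.005263 − j0.001092) S
|Y| = 0.005375 S → |Z| = 1/|Y| = 186.0 Ω, ∠Z = −∠Y = 11.72°
I = V/|Z| = 10/186.0 = 53.75 mA

53.75 mA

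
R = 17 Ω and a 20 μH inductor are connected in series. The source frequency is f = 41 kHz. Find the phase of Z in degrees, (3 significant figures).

ω = 2πf = 257600 rad/s
X_L = ωL = 5.15 Ω
Z = 17.0 + j5.15 Ω
|Z| = √(17.0² + 5.15²) = 17.8 Ω
∠Z = arctan(5.15/17.0) = 16.9°

16.9°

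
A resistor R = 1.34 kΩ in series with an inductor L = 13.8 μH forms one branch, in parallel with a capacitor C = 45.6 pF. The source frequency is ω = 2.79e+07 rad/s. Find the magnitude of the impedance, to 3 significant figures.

783 Ω

X_L = ωL = 385 Ω
X_C = 1/(ωC) = 786 Ω
Branch 1 (R+jX_L): Z₁ = 1340 + j385 Ω, |Z₁| = 1390 Ω
Branch 2 (−jX_C): Z₂ = −j786 Ω
Parallel: Z = Z₁Z₂/(Z₁+Z₂), |Z| = 783 Ω, ∠Z = -57.3°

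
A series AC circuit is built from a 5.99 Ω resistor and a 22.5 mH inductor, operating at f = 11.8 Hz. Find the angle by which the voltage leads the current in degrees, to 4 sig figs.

15.56°

ω = 2πf = 74.14 rad/s
X_L = ωL = 1.668 Ω
Z = 5.990 + j1.668 Ω
|Z| = √(5.990² + 1.668²) = 6.218 Ω
∠Z = arctan(1.668/5.990) = 15.56°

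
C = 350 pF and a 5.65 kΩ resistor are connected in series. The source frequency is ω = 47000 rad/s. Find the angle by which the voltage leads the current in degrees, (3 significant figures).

X_C = 1/(ωC) = 60800 Ω
Z = 5650 − j60800 Ω
|Z| = √(5650² + 60800²) = 61100 Ω
∠Z = arctan(-60800/5650) = -84.7°

-84.7°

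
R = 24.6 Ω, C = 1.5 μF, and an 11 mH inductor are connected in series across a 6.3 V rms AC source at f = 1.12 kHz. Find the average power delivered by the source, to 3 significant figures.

ω = 2πf = 7037 rad/s
X_L = ωL = 77.4 Ω
X_C = 1/(ωC) = 94.7 Ω
Net reactance X = X_L − X_C = -17.3 Ω
Z = 24.6 − j17.3 Ω
|Z| = √(24.6² + 17.3²) = 30.1 Ω
∠Z = arctan(-17.3/24.6) = -35.2°
I = V/|Z| = 209 mA
P = VI cos φ = 6.3 × 0.209 × cos(-35.2°) = 1.08 W

1.08 W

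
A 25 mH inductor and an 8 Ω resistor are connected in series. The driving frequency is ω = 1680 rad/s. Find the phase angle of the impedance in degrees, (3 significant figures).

X_L = ωL = 42.0 Ω
Z = 8.00 + j42.0 Ω
|Z| = √(8.00² + 42.0²) = 42.8 Ω
∠Z = arctan(42.0/8.00) = 79.2°

79.2°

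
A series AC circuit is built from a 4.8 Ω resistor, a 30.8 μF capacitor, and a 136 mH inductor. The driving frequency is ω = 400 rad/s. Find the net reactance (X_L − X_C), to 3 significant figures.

-26.8 Ω

X_L = ωL = 54.4 Ω
X_C = 1/(ωC) = 81.2 Ω
X = 54.4 − 81.2 = -26.8 Ω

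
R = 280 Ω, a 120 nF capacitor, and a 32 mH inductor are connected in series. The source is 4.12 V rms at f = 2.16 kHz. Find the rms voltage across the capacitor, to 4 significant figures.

7.603 V

ω = 2πf = 13570 rad/s
X_L = ωL = 434.3 Ω
X_C = 1/(ωC) = 614.0 Ω
Net reactance X = X_L − X_C = -179.7 Ω
Z = 280.0 − j179.7 Ω
|Z| = √(280.0² + 179.7²) = 332.7 Ω
I = V/|Z| = 12.38 mA
V_C = I·|Z_C| = 0.01238 × 614.0 = 7.603 V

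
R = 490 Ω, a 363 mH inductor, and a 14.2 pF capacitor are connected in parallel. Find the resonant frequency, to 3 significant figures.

70.1 kHz

ω₀ = 1/√(LC) = 1/√(0.363 × 1.42e-11) = 440500 rad/s
f₀ = ω₀/(2π) = 70.1 kHz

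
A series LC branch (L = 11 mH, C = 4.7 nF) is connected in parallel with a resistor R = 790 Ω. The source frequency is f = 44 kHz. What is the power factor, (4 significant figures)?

0.9445

ω = 2πf = 276500 rad/s
X_L = ωL = 3041 Ω
X_C = 1/(ωC) = 769.6 Ω
Branch 1: Z₁ = R = 790.0 Ω
Branch 2 (series LC): Z₂ = j(X_L − X_C) = j2271 Ω
Parallel: Z = Z₁Z₂/(Z₁+Z₂), |Z| = 746.2 Ω, ∠Z = 19.18°
cos φ = cos(19.18°) = 0.9445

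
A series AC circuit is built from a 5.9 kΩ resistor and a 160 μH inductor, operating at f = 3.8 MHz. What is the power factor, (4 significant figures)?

ω = 2πf = 2.388e+07 rad/s
X_L = ωL = 3820 Ω
Z = 5900 + j3820 Ω
|Z| = √(5900² + 3820²) = 7029 Ω
∠Z = arctan(3820/5900) = 32.92°
cos φ = cos(32.92°) = 0.8394

0.8394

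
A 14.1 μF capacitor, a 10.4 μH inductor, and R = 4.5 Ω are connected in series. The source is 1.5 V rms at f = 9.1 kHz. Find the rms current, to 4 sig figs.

330.0 mA

ω = 2πf = 57180 rad/s
X_L = ωL = 0.5946 Ω
X_C = 1/(ωC) = 1.240 Ω
Net reactance X = X_L − X_C = -0.6458 Ω
Z = 4.500 − j0.6458 Ω
|Z| = √(4.500² + 0.6458²) = 4.546 Ω
I = V/|Z| = 1.5/4.546 = 330.0 mA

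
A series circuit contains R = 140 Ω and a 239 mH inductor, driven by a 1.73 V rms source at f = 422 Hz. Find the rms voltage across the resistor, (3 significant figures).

ω = 2πf = 2652 rad/s
X_L = ωL = 634 Ω
Z = 140 + j634 Ω
|Z| = √(140² + 634²) = 649 Ω
I = V/|Z| = 2.67 mA
V_R = I·|Z_R| = 0.00267 × 140 = 0.373 V

0.373 V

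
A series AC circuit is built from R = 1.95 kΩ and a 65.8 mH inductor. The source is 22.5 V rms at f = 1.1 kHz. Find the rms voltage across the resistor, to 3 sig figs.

ω = 2πf = 6912 rad/s
X_L = ωL = 455 Ω
Z = 1950 + j455 Ω
|Z| = √(1950² + 455²) = 2000 Ω
I = V/|Z| = 11.2 mA
V_R = I·|Z_R| = 0.0112 × 1950 = 21.9 V

21.9 V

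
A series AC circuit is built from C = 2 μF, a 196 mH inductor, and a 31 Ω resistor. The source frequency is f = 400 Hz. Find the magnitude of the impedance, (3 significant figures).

ω = 2πf = 2513 rad/s
X_L = ωL = 493 Ω
X_C = 1/(ωC) = 199 Ω
Net reactance X = X_L − X_C = 294 Ω
Z = 31.0 + j294 Ω
|Z| = √(31.0² + 294²) = 295 Ω

295 Ω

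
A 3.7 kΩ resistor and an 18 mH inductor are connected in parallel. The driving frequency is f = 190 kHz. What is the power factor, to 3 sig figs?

0.985

ω = 2πf = 1.194e+06 rad/s
X_L = ωL = 21500 Ω
Parallel: admittances add. Y = 1/R + 1/(jωL)
Y = (0.000270 − j4.65e-05) S
|Y| = 0.000274 S → |Z| = 1/|Y| = 3650 Ω, ∠Z = −∠Y = 9.77°
cos φ = cos(9.77°) = 0.985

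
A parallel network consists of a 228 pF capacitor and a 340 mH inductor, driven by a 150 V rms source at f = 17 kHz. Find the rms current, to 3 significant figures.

ω = 2πf = 106800 rad/s
X_L = ωL = 36300 Ω
X_C = 1/(ωC) = 41100 Ω
Parallel: admittances add. Y = 1/(jωL) + jωC
Y = (0 − j3.18e-06) S
|Y| = 3.18e-06 S → |Z| = 1/|Y| = 314000 Ω, ∠Z = −∠Y = 90.0°
I = V/|Z| = 150/314000 = 477 μA

477 μA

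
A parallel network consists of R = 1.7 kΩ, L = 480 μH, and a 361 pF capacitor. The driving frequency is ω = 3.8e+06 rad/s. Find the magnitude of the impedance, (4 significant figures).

X_L = ωL = 1824 Ω
X_C = 1/(ωC) = 729.0 Ω
Parallel: admittances add. Y = 1/R + 1/(jωL) + jωC
Y = (0.0005882 + j0.0008236) S
|Y| = 0.001012 S → |Z| = 1/|Y| = 988.1 Ω, ∠Z = −∠Y = -54.46°

988.1 Ω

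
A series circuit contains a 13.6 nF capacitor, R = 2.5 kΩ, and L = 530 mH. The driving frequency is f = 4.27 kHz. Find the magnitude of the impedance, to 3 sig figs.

ω = 2πf = 26830 rad/s
X_L = ωL = 14200 Ω
X_C = 1/(ωC) = 2740 Ω
Net reactance X = X_L − X_C = 11500 Ω
Z = 2500 + j11500 Ω
|Z| = √(2500² + 11500²) = 11700 Ω

11700 Ω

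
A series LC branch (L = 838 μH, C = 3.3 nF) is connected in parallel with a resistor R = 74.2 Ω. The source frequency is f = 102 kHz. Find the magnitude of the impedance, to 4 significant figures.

48.56 Ω

ω = 2πf = 640900 rad/s
X_L = ωL = 537.1 Ω
X_C = 1/(ωC) = 472.8 Ω
Branch 1: Z₁ = R = 74.20 Ω
Branch 2 (series LC): Z₂ = j(X_L − X_C) = j64.23 Ω
Parallel: Z = Z₁Z₂/(Z₁+Z₂), |Z| = 48.56 Ω, ∠Z = 49.12°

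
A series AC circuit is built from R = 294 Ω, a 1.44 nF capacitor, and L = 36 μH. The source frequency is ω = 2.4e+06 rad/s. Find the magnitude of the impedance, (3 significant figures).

357 Ω

X_L = ωL = 86.4 Ω
X_C = 1/(ωC) = 289 Ω
Net reactance X = X_L − X_C = -203 Ω
Z = 294 − j203 Ω
|Z| = √(294² + 203²) = 357 Ω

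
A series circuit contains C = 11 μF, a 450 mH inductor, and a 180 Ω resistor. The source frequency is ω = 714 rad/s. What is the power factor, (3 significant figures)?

0.680

X_L = ωL = 321 Ω
X_C = 1/(ωC) = 127 Ω
Net reactance X = X_L − X_C = 194 Ω
Z = 180 + j194 Ω
|Z| = √(180² + 194²) = 265 Ω
∠Z = arctan(194/180) = 47.1°
cos φ = cos(47.1°) = 0.680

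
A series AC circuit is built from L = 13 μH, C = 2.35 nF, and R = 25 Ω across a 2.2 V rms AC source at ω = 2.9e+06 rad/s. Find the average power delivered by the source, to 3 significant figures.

9.67 mW

X_L = ωL = 37.7 Ω
X_C = 1/(ωC) = 147 Ω
Net reactance X = X_L − X_C = -109 Ω
Z = 25.0 − j109 Ω
|Z| = √(25.0² + 109²) = 112 Ω
∠Z = arctan(-109/25.0) = -77.1°
I = V/|Z| = 19.7 mA
P = VI cos φ = 2.2 × 0.0197 × cos(-77.1°) = 9.67 mW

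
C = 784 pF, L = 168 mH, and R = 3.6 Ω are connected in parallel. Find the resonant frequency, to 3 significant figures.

ω₀ = 1/√(LC) = 1/√(0.168 × 7.84e-10) = 87130 rad/s
f₀ = ω₀/(2π) = 13.9 kHz

13.9 kHz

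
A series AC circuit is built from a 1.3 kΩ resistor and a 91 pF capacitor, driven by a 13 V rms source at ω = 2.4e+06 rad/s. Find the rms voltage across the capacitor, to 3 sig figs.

12.5 V

X_C = 1/(ωC) = 4580 Ω
Z = 1300 − j4580 Ω
|Z| = √(1300² + 4580²) = 4760 Ω
I = V/|Z| = 2.73 mA
V_C = I·|Z_C| = 0.00273 × 4580 = 12.5 V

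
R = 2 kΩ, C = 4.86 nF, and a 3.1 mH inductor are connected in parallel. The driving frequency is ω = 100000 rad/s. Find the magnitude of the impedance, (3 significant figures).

X_L = ωL = 310 Ω
X_C = 1/(ωC) = 2060 Ω
Parallel: admittances add. Y = 1/R + 1/(jωL) + jωC
Y = (0.000500 − j0.00274) S
|Y| = 0.00279 S → |Z| = 1/|Y| = 359 Ω, ∠Z = −∠Y = 79.7°

359 Ω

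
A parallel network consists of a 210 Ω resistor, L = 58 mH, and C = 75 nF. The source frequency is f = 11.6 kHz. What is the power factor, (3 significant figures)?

ω = 2πf = 72880 rad/s
X_L = ωL = 4230 Ω
X_C = 1/(ωC) = 183 Ω
Parallel: admittances add. Y = 1/R + 1/(jωL) + jωC
Y = (0.00476 + j0.00523) S
|Y| = 0.00707 S → |Z| = 1/|Y| = 141 Ω, ∠Z = −∠Y = -47.7°
cos φ = cos(-47.7°) = 0.673

0.673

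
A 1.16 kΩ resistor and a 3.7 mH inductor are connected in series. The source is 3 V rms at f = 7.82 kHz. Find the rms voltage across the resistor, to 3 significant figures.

2.96 V

ω = 2πf = 49130 rad/s
X_L = ωL = 182 Ω
Z = 1160 + j182 Ω
|Z| = √(1160² + 182²) = 1170 Ω
I = V/|Z| = 2.56 mA
V_R = I·|Z_R| = 0.00256 × 1160 = 2.96 V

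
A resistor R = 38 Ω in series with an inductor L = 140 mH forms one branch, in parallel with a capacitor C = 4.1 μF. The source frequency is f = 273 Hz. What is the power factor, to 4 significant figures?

0.2115

ω = 2πf = 1715 rad/s
X_L = ωL = 240.1 Ω
X_C = 1/(ωC) = 142.2 Ω
Branch 1 (R+jX_L): Z₁ = 38.00 + j240.1 Ω, |Z₁| = 243.1 Ω
Branch 2 (−jX_C): Z₂ = −j142.2 Ω
Parallel: Z = Z₁Z₂/(Z₁+Z₂), |Z| = 329.0 Ω, ∠Z = -77.79°
cos φ = cos(-77.79°) = 0.2115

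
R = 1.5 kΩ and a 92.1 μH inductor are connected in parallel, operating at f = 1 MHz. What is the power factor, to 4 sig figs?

ω = 2πf = 6.283e+06 rad/s
X_L = ωL = 578.7 Ω
Parallel: admittances add. Y = 1/R + 1/(jωL)
Y = (0.0006667 − j0.001728) S
|Y| = 0.001852 S → |Z| = 1/|Y| = 539.9 Ω, ∠Z = −∠Y = 68.90°
cos φ = cos(68.90°) = 0.3599

0.3599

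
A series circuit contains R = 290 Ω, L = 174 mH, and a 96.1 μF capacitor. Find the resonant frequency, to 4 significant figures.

38.92 Hz

ω₀ = 1/√(LC) = 1/√(0.174 × 9.61e-05) = 244.5 rad/s
f₀ = ω₀/(2π) = 38.92 Hz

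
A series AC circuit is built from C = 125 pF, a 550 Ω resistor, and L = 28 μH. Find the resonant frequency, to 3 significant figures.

ω₀ = 1/√(LC) = 1/√(2.8e-05 × 1.25e-10) = 1.69e+07 rad/s
f₀ = ω₀/(2π) = 2.69 MHz

2.69 MHz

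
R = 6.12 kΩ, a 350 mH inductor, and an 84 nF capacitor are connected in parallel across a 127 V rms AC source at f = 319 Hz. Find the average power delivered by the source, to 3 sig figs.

2.64 W

ω = 2πf = 2004 rad/s
X_L = ωL = 702 Ω
X_C = 1/(ωC) = 5940 Ω
Parallel: admittances add. Y = 1/R + 1/(jωL) + jωC
Y = (0.000163 − j0.00126) S
|Y| = 0.00127 S → |Z| = 1/|Y| = 789 Ω, ∠Z = −∠Y = 82.6°
I = V/|Z| = 161 mA
P = VI cos φ = 127 × 0.161 × cos(82.6°) = 2.64 W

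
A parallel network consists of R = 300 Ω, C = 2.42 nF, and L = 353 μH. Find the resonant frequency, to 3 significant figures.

172 kHz

ω₀ = 1/√(LC) = 1/√(0.000353 × 2.42e-09) = 1.082e+06 rad/s
f₀ = ω₀/(2π) = 172 kHz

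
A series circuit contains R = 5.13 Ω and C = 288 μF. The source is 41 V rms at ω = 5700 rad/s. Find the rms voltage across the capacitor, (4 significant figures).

4.835 V

X_C = 1/(ωC) = 0.6092 Ω
Z = 5.130 − j0.6092 Ω
|Z| = √(5.130² + 0.6092²) = 5.166 Ω
I = V/|Z| = 7.936 A
V_C = I·|Z_C| = 7.936 × 0.6092 = 4.835 V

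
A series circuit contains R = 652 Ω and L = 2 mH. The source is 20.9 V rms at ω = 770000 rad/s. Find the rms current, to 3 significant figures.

X_L = ωL = 1540 Ω
Z = 652 + j1540 Ω
|Z| = √(652² + 1540²) = 1670 Ω
I = V/|Z| = 20.9/1670 = 12.5 mA

12.5 mA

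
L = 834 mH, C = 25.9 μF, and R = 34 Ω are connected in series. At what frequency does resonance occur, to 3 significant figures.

ω₀ = 1/√(LC) = 1/√(0.834 × 2.59e-05) = 215.2 rad/s
f₀ = ω₀/(2π) = 34.2 Hz

34.2 Hz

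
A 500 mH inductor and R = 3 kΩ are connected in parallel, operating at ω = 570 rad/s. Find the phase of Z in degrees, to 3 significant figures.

84.6°

X_L = ωL = 285 Ω
Parallel: admittances add. Y = 1/R + 1/(jωL)
Y = (0.000333 − j0.00351) S
|Y| = 0.00352 S → |Z| = 1/|Y| = 284 Ω, ∠Z = −∠Y = 84.6°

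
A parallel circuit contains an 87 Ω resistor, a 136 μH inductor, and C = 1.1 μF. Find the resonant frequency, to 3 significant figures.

13.0 kHz

ω₀ = 1/√(LC) = 1/√(0.000136 × 1.1e-06) = 81760 rad/s
f₀ = ω₀/(2π) = 13.0 kHz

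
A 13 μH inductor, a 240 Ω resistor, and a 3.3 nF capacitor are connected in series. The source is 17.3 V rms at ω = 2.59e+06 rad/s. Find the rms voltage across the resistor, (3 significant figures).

X_L = ωL = 33.7 Ω
X_C = 1/(ωC) = 117 Ω
Net reactance X = X_L − X_C = -83.3 Ω
Z = 240 − j83.3 Ω
|Z| = √(240² + 83.3²) = 254 Ω
I = V/|Z| = 68.1 mA
V_R = I·|Z_R| = 0.0681 × 240 = 16.3 V

16.3 V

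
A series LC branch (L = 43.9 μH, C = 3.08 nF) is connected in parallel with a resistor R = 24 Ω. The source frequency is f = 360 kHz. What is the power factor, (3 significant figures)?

ω = 2πf = 2.262e+06 rad/s
X_L = ωL = 99.3 Ω
X_C = 1/(ωC) = 144 Ω
Branch 1: Z₁ = R = 24.0 Ω
Branch 2 (series LC): Z₂ = j(X_L − X_C) = −j44.2 Ω
Parallel: Z = Z₁Z₂/(Z₁+Z₂), |Z| = 21.1 Ω, ∠Z = -28.5°
cos φ = cos(-28.5°) = 0.879

0.879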